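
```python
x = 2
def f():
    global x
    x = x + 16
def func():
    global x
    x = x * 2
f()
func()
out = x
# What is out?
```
36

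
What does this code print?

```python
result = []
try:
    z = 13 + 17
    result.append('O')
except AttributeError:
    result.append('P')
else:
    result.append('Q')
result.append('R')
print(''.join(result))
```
OQR

else block runs when no exception occurs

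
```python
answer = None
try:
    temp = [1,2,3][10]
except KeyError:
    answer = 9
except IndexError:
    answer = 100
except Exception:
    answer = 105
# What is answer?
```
100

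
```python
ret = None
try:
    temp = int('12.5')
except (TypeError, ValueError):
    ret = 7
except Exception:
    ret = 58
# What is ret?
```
7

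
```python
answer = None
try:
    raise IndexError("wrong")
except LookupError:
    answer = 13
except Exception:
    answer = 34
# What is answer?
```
13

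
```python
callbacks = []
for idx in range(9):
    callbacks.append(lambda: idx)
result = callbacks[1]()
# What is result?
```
8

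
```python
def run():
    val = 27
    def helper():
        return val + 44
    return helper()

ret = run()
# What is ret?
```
71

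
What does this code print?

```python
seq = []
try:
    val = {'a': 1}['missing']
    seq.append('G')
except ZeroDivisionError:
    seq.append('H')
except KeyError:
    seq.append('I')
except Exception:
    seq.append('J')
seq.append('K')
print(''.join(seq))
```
IK

KeyError matches before generic Exception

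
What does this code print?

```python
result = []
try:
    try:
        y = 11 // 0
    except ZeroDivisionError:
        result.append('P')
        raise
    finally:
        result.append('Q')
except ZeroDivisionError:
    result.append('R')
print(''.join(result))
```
PQR

finally runs before re-raised exception propagates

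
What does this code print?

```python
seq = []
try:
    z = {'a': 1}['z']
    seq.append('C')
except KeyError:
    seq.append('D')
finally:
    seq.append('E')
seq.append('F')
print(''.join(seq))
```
DEF

finally always runs, even after exception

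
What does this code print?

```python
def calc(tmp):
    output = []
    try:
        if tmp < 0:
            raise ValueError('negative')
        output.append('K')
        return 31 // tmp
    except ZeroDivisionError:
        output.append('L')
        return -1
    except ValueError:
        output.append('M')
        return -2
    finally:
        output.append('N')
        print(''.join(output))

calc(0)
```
KLN

tmp=0 causes ZeroDivisionError, caught, finally prints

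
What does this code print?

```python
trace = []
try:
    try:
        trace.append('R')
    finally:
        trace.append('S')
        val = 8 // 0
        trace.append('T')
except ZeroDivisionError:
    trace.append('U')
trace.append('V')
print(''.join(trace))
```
RSUV

Exception in inner finally caught by outer except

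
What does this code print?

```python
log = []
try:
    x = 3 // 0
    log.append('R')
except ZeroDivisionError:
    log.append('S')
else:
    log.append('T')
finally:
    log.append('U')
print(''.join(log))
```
SU

Exception: except runs, else skipped, finally runs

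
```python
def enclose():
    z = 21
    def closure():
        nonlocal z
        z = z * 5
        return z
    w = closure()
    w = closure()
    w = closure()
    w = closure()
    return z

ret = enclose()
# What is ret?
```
13125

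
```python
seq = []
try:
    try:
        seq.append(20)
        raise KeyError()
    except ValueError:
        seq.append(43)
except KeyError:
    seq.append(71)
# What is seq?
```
[20, 71]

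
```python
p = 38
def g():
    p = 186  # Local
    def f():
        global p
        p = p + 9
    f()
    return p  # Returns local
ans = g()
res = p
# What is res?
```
47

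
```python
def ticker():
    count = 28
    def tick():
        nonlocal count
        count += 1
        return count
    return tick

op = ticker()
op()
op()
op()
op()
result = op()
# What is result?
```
33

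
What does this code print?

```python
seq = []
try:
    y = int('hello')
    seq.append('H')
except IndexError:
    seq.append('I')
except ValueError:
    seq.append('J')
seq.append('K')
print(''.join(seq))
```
JK

ValueError is caught by its specific handler, not IndexError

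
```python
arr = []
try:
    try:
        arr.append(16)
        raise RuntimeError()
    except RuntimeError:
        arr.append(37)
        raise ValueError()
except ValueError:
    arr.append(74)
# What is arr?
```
[16, 37, 74]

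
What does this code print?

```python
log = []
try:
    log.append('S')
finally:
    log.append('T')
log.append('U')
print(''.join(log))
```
STU

try/finally without except, no exception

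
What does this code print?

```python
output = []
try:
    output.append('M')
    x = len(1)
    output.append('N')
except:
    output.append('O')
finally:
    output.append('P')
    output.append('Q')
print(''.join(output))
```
MOPQ

Code before exception runs, then except, then all of finally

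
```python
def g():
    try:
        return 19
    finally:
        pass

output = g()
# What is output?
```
19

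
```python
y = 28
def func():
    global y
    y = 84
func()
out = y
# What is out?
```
84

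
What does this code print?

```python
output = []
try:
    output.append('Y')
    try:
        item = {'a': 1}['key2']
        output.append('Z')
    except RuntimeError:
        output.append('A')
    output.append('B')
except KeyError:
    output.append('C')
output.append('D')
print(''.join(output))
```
YCD

Inner handler doesn't match, propagates to outer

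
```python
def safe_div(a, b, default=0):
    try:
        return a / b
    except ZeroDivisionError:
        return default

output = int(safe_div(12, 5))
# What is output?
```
2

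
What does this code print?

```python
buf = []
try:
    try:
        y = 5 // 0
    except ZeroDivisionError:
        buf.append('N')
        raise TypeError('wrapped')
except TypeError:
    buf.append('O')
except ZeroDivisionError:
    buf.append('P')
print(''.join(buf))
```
NO

New TypeError raised, caught by outer TypeError handler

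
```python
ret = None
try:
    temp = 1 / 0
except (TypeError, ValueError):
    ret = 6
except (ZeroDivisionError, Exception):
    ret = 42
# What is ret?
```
42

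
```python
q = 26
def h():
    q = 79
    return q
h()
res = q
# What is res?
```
26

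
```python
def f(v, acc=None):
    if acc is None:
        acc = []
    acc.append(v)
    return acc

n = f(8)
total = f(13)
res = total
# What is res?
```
[13]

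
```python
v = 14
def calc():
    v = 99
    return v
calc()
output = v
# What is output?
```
14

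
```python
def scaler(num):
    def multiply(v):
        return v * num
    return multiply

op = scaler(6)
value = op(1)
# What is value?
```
6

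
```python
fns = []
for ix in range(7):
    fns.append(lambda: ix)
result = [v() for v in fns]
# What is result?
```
[6, 6, 6, 6, 6, 6, 6]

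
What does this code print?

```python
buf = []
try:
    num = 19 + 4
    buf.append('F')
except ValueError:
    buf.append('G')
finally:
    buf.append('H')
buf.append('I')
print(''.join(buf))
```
FHI

finally runs after normal execution too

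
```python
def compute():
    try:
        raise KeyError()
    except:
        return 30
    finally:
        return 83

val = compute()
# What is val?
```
83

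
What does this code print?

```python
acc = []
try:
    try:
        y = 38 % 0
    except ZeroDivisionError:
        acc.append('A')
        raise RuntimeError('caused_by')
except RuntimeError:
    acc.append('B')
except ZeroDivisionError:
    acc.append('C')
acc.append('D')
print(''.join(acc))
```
ABD

RuntimeError raised and caught, original ZeroDivisionError not re-raised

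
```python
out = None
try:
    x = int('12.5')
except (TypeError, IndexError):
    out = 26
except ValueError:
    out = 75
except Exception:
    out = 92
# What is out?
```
75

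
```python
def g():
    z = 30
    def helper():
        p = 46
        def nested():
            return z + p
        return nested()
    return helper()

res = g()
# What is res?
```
76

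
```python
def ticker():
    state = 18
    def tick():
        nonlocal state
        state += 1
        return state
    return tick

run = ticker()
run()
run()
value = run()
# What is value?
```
21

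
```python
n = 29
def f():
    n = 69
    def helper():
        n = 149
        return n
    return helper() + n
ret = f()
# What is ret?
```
218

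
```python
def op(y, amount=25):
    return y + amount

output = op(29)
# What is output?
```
54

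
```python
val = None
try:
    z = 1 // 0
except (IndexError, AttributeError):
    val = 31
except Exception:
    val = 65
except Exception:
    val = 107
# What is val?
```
65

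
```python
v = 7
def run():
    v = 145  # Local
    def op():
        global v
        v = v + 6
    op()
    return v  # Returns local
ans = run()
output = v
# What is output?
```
13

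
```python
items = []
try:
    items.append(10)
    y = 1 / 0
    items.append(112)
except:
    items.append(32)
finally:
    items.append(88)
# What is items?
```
[10, 32, 88]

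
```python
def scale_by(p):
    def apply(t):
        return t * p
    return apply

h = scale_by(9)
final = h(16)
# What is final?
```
144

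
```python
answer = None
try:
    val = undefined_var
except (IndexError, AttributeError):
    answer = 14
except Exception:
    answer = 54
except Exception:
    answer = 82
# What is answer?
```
54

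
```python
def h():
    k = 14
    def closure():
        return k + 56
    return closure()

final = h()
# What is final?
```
70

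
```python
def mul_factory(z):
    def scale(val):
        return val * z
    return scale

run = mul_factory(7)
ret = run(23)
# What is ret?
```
161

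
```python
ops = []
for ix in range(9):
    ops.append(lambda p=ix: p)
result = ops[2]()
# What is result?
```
2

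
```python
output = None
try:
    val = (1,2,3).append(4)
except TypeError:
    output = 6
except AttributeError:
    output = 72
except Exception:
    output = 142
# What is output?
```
72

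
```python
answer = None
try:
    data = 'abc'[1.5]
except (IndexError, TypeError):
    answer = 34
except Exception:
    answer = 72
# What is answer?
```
34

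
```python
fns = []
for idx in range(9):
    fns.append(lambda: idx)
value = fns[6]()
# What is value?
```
8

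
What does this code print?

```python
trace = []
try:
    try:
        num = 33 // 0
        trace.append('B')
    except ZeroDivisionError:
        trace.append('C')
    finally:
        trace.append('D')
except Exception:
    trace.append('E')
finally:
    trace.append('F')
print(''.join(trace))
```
CDF

Both finally blocks run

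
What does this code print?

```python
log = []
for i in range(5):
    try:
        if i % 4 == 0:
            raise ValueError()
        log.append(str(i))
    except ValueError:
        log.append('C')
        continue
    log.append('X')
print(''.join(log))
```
C1X2X3XC

continue in except skips rest of loop body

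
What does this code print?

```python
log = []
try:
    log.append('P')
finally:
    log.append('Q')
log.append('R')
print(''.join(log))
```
PQR

try/finally without except, no exception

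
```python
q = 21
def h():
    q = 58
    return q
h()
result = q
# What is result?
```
21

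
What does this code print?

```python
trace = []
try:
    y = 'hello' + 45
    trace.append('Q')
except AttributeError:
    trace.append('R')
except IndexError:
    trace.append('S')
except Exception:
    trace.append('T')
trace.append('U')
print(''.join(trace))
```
TU

TypeError not specifically caught, falls to Exception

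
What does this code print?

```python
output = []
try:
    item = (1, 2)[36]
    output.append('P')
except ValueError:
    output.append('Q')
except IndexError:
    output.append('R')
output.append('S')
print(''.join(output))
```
RS

IndexError is caught by its specific handler, not ValueError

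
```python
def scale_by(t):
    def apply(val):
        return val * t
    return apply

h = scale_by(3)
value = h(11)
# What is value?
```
33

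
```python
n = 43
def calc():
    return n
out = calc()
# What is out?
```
43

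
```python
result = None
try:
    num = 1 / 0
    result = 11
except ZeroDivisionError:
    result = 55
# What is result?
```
55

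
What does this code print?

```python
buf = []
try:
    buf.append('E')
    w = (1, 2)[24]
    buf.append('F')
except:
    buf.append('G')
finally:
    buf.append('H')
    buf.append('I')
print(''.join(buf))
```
EGHI

Code before exception runs, then except, then all of finally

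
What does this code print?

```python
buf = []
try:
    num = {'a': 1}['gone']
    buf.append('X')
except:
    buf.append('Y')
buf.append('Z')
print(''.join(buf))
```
YZ

Exception raised in try, caught by bare except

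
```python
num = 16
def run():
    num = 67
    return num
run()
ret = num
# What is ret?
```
16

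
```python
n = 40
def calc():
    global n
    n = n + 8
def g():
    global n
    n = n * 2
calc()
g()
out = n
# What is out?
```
96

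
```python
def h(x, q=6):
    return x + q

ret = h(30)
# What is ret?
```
36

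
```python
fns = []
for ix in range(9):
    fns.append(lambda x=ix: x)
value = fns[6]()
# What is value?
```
6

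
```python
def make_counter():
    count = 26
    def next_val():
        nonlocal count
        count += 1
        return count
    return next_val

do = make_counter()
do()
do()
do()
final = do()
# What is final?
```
30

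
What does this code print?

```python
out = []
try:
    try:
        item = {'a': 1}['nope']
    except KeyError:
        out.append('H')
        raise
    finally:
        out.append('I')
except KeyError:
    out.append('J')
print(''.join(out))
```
HIJ

finally runs before re-raised exception propagates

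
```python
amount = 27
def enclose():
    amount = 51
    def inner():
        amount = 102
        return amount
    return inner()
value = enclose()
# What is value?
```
102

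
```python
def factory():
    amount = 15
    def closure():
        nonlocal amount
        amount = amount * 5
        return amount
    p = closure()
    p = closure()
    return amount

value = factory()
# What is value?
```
375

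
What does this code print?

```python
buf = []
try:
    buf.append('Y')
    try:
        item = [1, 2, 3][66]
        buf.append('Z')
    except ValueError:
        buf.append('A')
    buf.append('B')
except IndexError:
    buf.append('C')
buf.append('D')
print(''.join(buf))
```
YCD

Inner handler doesn't match, propagates to outer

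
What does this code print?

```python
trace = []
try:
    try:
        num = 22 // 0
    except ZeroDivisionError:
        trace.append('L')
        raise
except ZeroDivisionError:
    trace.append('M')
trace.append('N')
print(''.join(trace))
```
LMN

raise without argument re-raises current exception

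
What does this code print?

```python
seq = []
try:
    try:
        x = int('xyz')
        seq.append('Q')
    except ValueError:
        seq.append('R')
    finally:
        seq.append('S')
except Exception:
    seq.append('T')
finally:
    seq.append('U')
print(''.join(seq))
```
RSU

Both finally blocks run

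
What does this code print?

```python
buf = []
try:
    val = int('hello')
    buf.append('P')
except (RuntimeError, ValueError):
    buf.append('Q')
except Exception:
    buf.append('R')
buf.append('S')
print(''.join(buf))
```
QS

ValueError matches tuple containing it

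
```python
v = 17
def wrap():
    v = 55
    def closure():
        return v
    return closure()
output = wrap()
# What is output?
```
55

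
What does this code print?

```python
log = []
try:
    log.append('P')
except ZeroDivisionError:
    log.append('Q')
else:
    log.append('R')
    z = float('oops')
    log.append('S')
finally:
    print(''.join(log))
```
PR

Try succeeds, else appends 'R', ValueError in else is uncaught, finally prints before exception propagates ('S' never appended)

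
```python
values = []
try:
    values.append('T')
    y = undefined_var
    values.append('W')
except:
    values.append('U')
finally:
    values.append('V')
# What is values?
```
['T', 'U', 'V']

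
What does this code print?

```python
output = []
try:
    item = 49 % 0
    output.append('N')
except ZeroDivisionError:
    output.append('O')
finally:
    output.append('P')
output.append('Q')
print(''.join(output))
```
OPQ

finally always runs, even after exception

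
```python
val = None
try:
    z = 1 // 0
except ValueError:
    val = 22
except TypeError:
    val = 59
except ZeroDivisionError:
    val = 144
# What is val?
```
144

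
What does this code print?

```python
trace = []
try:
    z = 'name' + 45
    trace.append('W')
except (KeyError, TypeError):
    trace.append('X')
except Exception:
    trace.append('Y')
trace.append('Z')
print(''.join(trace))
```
XZ

TypeError matches tuple containing it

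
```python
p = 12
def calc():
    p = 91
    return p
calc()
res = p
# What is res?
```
12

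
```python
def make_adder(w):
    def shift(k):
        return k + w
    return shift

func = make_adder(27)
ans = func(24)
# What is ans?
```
51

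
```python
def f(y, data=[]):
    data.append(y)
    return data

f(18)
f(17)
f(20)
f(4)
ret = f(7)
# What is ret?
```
[18, 17, 20, 4, 7]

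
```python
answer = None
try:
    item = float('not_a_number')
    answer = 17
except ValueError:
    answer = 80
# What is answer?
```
80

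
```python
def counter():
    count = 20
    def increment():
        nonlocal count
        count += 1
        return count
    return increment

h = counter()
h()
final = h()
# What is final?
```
22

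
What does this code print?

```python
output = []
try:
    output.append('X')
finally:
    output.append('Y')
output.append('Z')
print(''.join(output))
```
XYZ

try/finally without except, no exception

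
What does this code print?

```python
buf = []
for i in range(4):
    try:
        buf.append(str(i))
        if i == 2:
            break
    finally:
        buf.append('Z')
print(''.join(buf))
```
0Z1Z2Z

finally runs even when breaking out of loop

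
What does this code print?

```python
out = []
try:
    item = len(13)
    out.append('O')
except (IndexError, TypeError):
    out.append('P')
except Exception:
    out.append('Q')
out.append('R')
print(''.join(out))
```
PR

TypeError matches tuple containing it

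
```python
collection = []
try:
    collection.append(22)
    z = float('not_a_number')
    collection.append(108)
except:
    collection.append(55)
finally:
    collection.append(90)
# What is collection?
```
[22, 55, 90]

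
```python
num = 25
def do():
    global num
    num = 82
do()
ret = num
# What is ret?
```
82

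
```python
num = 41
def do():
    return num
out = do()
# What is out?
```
41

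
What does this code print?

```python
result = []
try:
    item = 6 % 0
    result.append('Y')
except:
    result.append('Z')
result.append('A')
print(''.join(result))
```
ZA

Exception raised in try, caught by bare except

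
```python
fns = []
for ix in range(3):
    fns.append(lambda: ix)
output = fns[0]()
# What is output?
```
2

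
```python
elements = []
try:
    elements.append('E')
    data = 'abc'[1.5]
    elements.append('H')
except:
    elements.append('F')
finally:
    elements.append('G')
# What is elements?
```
['E', 'F', 'G']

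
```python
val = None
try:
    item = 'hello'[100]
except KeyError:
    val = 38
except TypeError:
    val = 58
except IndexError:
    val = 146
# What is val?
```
146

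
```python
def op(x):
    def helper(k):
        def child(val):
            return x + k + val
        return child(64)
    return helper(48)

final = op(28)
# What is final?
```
140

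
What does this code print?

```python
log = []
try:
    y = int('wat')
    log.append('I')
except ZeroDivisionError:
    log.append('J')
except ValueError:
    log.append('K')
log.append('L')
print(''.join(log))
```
KL

ValueError is caught by its specific handler, not ZeroDivisionError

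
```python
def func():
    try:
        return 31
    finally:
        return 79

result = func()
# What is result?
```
79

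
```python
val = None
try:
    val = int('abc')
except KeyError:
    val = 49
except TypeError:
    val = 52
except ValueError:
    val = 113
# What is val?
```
113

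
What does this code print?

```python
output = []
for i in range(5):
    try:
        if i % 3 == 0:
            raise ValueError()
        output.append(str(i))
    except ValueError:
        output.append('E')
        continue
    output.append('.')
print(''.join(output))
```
E1.2.E4.

continue in except skips rest of loop body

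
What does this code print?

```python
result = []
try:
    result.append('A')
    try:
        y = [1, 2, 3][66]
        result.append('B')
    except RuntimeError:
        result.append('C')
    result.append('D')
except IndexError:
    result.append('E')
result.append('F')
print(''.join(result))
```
AEF

Inner handler doesn't match, propagates to outer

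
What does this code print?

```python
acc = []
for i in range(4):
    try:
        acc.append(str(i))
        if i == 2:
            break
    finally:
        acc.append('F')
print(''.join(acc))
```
0F1F2F

finally runs even when breaking out of loop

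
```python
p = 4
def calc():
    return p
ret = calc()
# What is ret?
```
4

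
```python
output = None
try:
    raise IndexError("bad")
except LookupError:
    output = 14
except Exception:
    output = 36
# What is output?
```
14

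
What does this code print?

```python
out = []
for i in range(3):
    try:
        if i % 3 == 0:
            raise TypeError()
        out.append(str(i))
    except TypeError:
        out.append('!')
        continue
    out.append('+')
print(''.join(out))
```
!1+2+

continue in except skips rest of loop body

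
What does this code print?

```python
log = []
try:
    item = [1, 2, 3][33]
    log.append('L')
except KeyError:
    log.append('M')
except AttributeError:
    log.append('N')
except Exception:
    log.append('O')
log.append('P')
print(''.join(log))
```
OP

IndexError not specifically caught, falls to Exception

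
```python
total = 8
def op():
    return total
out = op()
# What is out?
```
8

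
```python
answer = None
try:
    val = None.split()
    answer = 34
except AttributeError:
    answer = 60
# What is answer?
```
60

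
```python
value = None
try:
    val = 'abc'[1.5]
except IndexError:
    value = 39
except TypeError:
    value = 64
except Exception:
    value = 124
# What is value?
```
64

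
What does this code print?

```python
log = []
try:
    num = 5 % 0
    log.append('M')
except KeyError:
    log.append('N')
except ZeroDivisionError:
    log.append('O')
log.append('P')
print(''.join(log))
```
OP

ZeroDivisionError is caught by its specific handler, not KeyError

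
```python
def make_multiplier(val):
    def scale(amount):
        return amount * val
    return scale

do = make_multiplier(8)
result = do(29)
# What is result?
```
232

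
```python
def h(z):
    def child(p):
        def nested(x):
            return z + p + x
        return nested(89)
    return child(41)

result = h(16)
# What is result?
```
146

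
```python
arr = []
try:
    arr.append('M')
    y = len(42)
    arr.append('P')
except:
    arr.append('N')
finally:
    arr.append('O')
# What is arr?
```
['M', 'N', 'O']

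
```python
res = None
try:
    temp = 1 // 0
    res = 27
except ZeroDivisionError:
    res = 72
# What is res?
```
72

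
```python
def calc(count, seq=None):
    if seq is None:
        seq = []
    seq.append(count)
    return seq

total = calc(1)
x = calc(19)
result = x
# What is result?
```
[19]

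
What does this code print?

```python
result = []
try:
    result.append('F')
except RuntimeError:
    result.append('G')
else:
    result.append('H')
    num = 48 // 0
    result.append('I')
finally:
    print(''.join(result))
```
FH

Try succeeds, else appends 'H', ZeroDivisionError in else is uncaught, finally prints before exception propagates ('I' never appended)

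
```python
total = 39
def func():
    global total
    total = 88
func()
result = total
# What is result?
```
88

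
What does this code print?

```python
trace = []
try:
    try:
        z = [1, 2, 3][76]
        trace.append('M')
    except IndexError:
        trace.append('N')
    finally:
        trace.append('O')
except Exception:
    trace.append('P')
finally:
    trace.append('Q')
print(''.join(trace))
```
NOQ

Both finally blocks run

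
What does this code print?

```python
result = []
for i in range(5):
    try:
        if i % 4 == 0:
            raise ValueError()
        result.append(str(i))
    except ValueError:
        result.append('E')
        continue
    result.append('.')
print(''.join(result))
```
E1.2.3.E

continue in except skips rest of loop body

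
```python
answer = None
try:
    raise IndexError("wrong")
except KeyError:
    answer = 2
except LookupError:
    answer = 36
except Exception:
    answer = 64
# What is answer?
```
36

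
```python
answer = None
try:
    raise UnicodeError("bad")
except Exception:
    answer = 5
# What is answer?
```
5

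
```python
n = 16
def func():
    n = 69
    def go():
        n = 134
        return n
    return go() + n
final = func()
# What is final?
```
203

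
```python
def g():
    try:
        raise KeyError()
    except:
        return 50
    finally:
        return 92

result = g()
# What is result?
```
92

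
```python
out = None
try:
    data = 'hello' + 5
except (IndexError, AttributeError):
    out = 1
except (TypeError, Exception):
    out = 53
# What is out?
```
53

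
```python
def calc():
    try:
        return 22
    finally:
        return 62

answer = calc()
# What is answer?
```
62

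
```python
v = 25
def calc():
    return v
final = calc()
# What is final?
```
25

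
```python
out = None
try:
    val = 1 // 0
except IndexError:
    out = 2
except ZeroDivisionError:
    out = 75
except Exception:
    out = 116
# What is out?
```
75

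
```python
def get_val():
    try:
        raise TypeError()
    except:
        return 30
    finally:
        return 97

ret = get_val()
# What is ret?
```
97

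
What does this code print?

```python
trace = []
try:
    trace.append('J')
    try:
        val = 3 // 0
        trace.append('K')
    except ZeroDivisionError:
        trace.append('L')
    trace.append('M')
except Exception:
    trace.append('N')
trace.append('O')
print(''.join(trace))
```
JLMO

Inner exception caught by inner handler, outer continues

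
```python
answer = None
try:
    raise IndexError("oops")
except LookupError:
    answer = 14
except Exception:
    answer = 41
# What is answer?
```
14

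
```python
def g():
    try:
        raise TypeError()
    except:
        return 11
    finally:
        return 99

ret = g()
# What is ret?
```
99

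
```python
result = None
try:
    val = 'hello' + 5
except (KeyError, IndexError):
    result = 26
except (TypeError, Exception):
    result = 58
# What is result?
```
58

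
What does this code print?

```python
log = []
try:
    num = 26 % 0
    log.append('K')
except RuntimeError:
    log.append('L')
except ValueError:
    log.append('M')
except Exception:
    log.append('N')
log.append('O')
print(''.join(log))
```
NO

ZeroDivisionError not specifically caught, falls to Exception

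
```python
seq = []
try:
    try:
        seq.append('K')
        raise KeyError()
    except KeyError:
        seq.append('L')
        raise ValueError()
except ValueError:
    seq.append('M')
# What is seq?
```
['K', 'L', 'M']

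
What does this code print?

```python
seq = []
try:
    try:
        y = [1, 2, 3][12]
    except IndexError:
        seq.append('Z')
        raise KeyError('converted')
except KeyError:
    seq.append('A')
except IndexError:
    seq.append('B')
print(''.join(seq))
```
ZA

New KeyError raised, caught by outer KeyError handler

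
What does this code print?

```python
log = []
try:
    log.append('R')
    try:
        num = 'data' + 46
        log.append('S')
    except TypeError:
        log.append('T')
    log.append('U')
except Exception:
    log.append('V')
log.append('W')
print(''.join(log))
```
RTUW

Inner exception caught by inner handler, outer continues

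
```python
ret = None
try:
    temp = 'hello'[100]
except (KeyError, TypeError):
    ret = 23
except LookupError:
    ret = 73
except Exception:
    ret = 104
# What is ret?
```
73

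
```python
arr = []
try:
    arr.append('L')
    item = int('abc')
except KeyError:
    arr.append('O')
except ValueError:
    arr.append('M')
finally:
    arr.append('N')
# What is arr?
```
['L', 'M', 'N']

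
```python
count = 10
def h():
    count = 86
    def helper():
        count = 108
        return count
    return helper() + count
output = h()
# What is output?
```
194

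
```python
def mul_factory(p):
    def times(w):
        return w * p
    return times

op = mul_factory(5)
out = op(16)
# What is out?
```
80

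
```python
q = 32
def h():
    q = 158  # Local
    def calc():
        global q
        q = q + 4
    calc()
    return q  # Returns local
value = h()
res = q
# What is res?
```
36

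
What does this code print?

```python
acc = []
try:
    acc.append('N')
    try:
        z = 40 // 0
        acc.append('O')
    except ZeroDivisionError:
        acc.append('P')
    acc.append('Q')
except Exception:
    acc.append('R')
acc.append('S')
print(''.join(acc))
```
NPQS

Inner exception caught by inner handler, outer continues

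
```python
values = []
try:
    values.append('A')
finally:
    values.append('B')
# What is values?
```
['A', 'B']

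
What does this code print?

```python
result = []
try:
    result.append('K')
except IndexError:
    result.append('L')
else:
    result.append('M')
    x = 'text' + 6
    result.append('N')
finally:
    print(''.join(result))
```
KM

Try succeeds, else appends 'M', TypeError in else is uncaught, finally prints before exception propagates ('N' never appended)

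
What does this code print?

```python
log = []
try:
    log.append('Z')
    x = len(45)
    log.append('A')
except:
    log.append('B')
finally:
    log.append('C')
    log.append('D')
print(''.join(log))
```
ZBCD

Code before exception runs, then except, then all of finally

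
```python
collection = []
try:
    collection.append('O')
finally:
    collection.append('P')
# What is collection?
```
['O', 'P']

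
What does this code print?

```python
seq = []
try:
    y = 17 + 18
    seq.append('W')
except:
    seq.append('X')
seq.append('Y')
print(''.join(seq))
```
WY

No exception, try block completes normally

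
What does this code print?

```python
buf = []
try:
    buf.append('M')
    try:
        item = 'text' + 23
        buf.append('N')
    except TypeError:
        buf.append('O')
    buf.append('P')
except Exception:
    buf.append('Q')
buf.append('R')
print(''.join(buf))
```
MOPR

Inner exception caught by inner handler, outer continues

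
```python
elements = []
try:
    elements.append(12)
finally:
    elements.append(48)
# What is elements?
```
[12, 48]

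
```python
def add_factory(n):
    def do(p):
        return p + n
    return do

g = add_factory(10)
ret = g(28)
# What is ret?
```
38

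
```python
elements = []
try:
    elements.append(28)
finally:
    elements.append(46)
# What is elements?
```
[28, 46]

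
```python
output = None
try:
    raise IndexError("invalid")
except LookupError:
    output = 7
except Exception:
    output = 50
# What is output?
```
7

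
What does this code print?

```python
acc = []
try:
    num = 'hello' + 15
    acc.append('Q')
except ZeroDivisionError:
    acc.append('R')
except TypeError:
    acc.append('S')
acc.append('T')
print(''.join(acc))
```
ST

TypeError is caught by its specific handler, not ZeroDivisionError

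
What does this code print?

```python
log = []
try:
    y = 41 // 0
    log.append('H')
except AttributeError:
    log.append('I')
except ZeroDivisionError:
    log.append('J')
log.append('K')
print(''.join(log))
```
JK

ZeroDivisionError is caught by its specific handler, not AttributeError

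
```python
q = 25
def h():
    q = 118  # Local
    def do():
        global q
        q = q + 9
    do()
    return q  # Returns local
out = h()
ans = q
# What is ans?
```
34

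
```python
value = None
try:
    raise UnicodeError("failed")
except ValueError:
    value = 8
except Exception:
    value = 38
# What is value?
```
8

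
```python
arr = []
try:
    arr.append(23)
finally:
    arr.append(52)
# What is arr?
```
[23, 52]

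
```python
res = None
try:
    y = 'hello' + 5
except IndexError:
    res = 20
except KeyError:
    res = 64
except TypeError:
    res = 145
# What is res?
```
145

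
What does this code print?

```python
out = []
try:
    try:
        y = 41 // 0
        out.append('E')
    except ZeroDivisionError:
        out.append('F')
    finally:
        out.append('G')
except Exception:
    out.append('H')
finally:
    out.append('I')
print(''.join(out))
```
FGI

Both finally blocks run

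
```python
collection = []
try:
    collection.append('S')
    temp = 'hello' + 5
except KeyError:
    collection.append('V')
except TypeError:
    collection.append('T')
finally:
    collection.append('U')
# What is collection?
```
['S', 'T', 'U']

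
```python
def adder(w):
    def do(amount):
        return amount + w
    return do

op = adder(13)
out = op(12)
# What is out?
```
25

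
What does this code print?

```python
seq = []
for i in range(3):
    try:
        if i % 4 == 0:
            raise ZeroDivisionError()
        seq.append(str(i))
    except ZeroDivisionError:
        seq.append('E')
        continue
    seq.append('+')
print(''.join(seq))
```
E1+2+

continue in except skips rest of loop body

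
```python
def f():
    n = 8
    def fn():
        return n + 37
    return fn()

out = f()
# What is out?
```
45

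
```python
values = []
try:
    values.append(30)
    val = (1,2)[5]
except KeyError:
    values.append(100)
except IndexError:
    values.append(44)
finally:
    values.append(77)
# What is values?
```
[30, 44, 77]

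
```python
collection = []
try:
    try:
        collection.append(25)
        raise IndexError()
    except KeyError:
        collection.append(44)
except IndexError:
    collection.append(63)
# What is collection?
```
[25, 63]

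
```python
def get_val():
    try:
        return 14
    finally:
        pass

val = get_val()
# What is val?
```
14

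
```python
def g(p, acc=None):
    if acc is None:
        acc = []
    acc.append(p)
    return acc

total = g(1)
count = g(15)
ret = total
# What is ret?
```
[1]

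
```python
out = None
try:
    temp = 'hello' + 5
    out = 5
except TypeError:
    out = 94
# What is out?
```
94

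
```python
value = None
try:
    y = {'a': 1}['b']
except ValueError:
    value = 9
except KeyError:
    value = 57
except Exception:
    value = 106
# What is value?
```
57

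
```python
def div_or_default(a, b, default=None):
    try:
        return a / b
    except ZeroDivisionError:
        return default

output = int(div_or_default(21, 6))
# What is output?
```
3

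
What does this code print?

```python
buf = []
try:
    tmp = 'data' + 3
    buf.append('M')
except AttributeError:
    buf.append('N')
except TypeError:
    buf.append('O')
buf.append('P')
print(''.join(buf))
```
OP

TypeError is caught by its specific handler, not AttributeError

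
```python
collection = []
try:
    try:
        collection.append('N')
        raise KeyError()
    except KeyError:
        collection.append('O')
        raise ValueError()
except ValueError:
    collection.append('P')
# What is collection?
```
['N', 'O', 'P']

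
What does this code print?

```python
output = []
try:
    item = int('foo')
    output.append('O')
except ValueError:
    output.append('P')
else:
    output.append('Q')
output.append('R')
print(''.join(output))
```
PR

else block skipped when exception is caught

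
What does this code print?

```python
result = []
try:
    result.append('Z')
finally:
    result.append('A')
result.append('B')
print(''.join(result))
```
ZAB

try/finally without except, no exception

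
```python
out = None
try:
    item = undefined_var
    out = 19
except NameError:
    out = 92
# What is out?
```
92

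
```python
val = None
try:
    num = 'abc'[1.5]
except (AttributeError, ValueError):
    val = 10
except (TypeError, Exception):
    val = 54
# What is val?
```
54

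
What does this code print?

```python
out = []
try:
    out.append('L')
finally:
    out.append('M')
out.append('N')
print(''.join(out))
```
LMN

try/finally without except, no exception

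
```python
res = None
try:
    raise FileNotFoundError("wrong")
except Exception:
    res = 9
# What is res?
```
9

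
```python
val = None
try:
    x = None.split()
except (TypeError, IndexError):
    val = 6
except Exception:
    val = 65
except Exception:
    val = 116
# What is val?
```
65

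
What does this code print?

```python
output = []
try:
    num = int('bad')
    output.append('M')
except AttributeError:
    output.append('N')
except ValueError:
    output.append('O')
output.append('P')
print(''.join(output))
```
OP

ValueError is caught by its specific handler, not AttributeError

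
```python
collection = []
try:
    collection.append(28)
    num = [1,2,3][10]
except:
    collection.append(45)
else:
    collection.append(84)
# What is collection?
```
[28, 45]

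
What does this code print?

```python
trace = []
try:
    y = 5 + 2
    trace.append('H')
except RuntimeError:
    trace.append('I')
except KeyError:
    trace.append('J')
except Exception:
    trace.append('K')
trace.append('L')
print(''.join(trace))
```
HL

No exception, try block completes normally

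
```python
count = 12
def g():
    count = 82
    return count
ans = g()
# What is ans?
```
82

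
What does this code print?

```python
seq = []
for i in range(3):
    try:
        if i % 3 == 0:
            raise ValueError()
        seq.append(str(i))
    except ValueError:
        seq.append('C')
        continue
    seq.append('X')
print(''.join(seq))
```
C1X2X

continue in except skips rest of loop body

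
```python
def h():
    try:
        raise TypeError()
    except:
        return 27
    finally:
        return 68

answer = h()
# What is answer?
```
68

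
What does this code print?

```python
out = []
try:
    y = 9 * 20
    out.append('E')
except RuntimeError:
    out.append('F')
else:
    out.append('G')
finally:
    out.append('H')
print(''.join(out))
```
EGH

else runs before finally when no exception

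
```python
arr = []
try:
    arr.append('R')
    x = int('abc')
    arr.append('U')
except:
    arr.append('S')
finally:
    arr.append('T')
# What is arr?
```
['R', 'S', 'T']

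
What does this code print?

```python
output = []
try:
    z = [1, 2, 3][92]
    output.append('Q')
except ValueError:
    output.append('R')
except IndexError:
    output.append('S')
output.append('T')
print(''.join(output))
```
ST

IndexError is caught by its specific handler, not ValueError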